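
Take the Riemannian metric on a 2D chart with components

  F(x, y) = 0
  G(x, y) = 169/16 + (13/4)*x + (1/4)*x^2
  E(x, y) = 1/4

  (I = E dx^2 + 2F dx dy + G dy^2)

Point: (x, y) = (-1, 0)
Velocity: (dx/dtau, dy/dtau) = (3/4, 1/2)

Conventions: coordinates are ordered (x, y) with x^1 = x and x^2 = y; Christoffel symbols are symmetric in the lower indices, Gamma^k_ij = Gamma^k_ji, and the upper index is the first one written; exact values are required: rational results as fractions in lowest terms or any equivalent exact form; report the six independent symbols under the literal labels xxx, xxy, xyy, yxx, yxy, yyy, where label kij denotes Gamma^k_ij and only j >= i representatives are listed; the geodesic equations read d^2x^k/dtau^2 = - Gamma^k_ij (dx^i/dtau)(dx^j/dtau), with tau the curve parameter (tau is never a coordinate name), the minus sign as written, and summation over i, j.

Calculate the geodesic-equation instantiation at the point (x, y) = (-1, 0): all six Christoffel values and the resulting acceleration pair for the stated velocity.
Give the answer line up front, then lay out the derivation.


Answer: Gamma_xxx = 0, Gamma_xxy = 0, Gamma_xyy = -11/2, Gamma_yxx = 0, Gamma_yxy = 2/11, Gamma_yyy = 0; accelerations (d^2x/dtau^2, d^2y/dtau^2) = (11/8, -3/22)

E = 1/4, F = 0, G = 121/16 at the point
E_x = 0, E_y = 0, F_x = 0, F_y = 0, G_x = 11/4, G_y = 0
EG - F^2 = 121/64;  g^inv = (64/121) * [[121/16, 0], [0, 1/4]]
first-kind symbols [ij,l] = (1/2)(d_i g_jl + d_j g_il - d_l g_ij): [xx,x] = E_x/2 = 0, [xx,y] = F_x - E_y/2 = 0, [xy,x] = E_y/2 = 0, [xy,y] = G_x/2 = 11/8, [yy,x] = F_y - G_x/2 = -11/8, [yy,y] = G_y/2 = 0
Gamma^x_ij = (G*[ij,x] - F*[ij,y])/(EG - F^2), Gamma^y_ij = (E*[ij,y] - F*[ij,x])/(EG - F^2)
Gamma_xxx = 0, Gamma_xxy = 0, Gamma_xyy = -11/2, Gamma_yxx = 0, Gamma_yxy = 2/11, Gamma_yyy = 0
d^2x/dtau^2 = -(Gamma_xxx*(3/4)^2 + 2*Gamma_xxy*(3/4)*(1/2) + Gamma_xyy*(1/2)^2) = 11/8
d^2y/dtau^2 = -(Gamma_yxx*(3/4)^2 + 2*Gamma_yxy*(3/4)*(1/2) + Gamma_yyy*(1/2)^2) = -3/22


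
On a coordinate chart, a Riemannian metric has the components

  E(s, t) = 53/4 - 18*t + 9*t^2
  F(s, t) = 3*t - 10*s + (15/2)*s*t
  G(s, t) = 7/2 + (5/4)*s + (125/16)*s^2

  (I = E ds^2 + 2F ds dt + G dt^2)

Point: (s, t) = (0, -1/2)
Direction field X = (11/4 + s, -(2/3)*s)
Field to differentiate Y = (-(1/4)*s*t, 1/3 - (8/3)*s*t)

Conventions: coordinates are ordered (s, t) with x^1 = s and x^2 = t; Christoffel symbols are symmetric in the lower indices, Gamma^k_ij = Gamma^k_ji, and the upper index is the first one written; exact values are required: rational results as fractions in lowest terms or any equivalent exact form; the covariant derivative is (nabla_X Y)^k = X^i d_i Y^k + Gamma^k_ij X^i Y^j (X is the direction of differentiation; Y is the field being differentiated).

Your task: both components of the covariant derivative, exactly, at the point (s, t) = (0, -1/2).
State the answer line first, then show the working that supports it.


Answer: (nabla_X Y)^s = -55/334, (nabla_X Y)^t = 19305/5344

E = 49/2, F = -3/2, G = 7/2 at the point
E_s = 0, E_t = -27, F_s = -55/4, F_t = 3, G_s = 5/4, G_t = 0
EG - F^2 = 167/2;  g^inv = (2/167) * [[7/2, 3/2], [3/2, 49/2]]
first-kind symbols [ij,l] = (1/2)(d_i g_jl + d_j g_il - d_l g_ij): [ss,s] = E_s/2 = 0, [ss,t] = F_s - E_t/2 = -1/4, [st,s] = E_t/2 = -27/2, [st,t] = G_s/2 = 5/8, [tt,s] = F_t - G_s/2 = 19/8, [tt,t] = G_t/2 = 0
Gamma^s_ij = (G*[ij,s] - F*[ij,t])/(EG - F^2), Gamma^t_ij = (E*[ij,t] - F*[ij,s])/(EG - F^2)
Gamma_sss = -3/668, Gamma_sst = -741/1336, Gamma_stt = 133/1336, Gamma_tss = -49/668, Gamma_tst = -79/1336, Gamma_ttt = 57/1336
X = (11/4, 0), Y = (0, 1/3) at the point


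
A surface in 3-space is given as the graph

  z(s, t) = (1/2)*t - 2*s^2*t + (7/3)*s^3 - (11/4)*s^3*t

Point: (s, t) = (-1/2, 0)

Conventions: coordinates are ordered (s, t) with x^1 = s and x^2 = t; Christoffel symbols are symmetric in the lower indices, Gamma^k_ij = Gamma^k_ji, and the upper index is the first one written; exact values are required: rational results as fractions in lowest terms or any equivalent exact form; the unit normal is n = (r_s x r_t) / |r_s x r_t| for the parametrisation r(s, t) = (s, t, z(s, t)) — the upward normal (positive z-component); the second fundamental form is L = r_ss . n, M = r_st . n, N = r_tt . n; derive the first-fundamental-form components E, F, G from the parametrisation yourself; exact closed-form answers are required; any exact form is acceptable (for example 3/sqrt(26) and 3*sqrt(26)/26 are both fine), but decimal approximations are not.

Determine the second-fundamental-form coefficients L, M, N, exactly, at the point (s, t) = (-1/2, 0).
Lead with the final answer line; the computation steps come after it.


Answer: L = -224*sqrt(4281)/4281, M = -2*sqrt(4281)/4281, N = 0

z_s = 7/4, z_t = 11/32, z_ss = -7, z_st = -1/16, z_tt = 0
E = 65/16, F = 77/128, G = 1145/1024; answer radicand W^2 = 4281/1024
unnormalised second-form numerators: l = -7, m = -1/16, n = 0; L = l/sqrt(4281/1024), and similarly M = m/sqrt(W^2), N = n/sqrt(W^2)


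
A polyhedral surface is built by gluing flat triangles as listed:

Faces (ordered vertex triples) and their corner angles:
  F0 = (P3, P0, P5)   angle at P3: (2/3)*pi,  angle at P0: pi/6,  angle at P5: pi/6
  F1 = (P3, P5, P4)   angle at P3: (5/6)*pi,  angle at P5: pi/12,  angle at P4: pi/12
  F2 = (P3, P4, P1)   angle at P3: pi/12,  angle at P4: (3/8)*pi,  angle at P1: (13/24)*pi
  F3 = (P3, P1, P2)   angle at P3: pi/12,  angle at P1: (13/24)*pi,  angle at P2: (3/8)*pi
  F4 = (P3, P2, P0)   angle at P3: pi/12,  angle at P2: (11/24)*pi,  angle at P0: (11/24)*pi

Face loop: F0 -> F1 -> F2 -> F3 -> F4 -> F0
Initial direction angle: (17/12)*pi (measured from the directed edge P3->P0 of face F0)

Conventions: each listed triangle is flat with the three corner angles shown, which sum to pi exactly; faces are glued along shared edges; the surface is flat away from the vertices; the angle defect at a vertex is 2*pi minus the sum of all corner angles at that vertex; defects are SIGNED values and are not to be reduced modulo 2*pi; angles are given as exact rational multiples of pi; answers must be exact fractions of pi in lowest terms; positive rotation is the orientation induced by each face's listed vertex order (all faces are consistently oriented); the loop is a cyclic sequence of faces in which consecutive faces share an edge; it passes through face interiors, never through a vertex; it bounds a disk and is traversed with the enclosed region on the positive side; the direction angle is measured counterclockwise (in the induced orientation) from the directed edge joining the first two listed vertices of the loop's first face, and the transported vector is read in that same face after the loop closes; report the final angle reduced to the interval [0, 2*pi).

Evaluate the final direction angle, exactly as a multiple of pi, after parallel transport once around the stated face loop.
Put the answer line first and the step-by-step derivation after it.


Answer: final direction angle = (5/3)*pi

enclosed vertex P3: corner angles sum to (7/4)*pi, defect = 2*pi - (7/4)*pi = pi/4
adding the enclosed defects to the starting angle (mod 2*pi, induced orientation) gives the holonomy
final angle = (17/12)*pi + pi/4 = (5/3)*pi (mod 2*pi)


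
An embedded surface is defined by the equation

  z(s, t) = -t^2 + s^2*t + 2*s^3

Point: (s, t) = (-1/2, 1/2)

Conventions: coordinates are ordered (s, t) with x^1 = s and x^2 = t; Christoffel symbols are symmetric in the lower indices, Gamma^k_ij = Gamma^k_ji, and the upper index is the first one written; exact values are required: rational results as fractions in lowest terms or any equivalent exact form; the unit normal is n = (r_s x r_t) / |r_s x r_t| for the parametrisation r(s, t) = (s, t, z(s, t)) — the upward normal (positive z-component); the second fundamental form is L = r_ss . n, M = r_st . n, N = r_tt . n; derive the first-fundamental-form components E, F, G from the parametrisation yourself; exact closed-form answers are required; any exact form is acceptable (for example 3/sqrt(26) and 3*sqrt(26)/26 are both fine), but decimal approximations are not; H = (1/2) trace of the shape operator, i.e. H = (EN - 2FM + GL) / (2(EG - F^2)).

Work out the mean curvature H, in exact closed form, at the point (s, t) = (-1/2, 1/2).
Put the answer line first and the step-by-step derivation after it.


Answer: H = -426*sqrt(41)/1681

z_s = 1, z_t = -3/4, z_ss = -5, z_st = -1, z_tt = -2
E = 2, F = -3/4, G = 25/16; answer radicand W^2 = 41/16
unnormalised second-form numerators: l = -5, m = -1, n = -2; L = l/sqrt(41/16), and similarly M = m/sqrt(W^2), N = n/sqrt(W^2)
H = (E*n - 2*F*m + G*l) / (2*(EG - F^2)*sqrt(W^2)); E*n - 2*F*m + G*l = -213/16, EG - F^2 = 41/16, so H = (-213/82)/sqrt(41/16)


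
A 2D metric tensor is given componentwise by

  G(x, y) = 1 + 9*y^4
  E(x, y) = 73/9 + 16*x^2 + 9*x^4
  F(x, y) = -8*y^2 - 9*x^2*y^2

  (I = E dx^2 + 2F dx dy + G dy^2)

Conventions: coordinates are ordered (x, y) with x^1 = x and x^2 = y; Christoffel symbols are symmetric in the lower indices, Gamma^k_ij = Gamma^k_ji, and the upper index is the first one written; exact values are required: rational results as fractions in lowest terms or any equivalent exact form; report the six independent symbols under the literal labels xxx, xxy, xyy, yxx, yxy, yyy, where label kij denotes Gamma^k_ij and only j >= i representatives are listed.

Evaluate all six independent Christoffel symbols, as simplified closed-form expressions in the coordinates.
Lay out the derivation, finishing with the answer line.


E = 73/9 + 16*x^2 + 9*x^4; F = -8*y^2 - 9*x^2*y^2; G = 1 + 9*y^4
Gamma^k_ij = (1/2) g^{kl} (d_i g_jl + d_j g_il - d_l g_ij), with g^inv = (1/(EG-F^2)) [[G, -F], [-F, E]]
first partials: E_x = 32*x + 36*x^3, E_y = 0, F_x = -18*x*y^2, F_y = -16*y - 18*x^2*y, G_x = 0, G_y = 36*y^3
D = EG - F^2 = 73/9 + 16*x^2 + 9*y^4 + 9*x^4
expanded: Gamma^x_xx = (G E_x - 2F F_x + F E_y)/(2D), Gamma^x_xy = (G E_y - F G_x)/(2D), Gamma^x_yy = (2G F_y - G G_x - F G_y)/(2D), Gamma^y_xx = (2E F_x - E E_y - F E_x)/(2D), Gamma^y_xy = (E G_x - F E_y)/(2D), Gamma^y_yy = (E G_y - 2F F_y + F G_x)/(2D); substitute and cancel common factors

Answer: Gamma_xxx = (162*x^3 + 144*x)/(81*x^4 + 144*x^2 + 81*y^4 + 73), Gamma_xxy = 0, Gamma_xyy = (-162*x^2*y - 144*y)/(81*x^4 + 144*x^2 + 81*y^4 + 73), Gamma_yxx = -162*x*y^2/(81*x^4 + 144*x^2 + 81*y^4 + 73), Gamma_yxy = 0, Gamma_yyy = 162*y^3/(81*x^4 + 144*x^2 + 81*y^4 + 73)


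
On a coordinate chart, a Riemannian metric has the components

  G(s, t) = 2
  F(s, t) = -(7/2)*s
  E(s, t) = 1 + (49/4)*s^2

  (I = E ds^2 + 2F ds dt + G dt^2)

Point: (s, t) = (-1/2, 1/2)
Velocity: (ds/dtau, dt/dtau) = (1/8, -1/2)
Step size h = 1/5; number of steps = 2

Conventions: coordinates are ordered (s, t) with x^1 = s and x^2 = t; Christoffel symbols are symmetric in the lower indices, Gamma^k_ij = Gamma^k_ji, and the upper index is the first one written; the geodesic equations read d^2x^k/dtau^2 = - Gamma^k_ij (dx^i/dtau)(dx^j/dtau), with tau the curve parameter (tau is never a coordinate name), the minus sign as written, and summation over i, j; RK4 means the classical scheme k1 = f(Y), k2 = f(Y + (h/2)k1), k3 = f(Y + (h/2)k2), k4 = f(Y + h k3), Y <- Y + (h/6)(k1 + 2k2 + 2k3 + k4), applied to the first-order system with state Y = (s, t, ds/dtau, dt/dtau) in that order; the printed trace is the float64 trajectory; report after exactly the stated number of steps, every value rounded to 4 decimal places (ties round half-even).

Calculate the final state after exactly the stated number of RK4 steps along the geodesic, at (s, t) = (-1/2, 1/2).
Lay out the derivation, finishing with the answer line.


f(Y) = (ds/dtau, dt/dtau, -Gamma^s_ij Y'^i Y'^j, -Gamma^t_ij Y'^i Y'^j) with the Gammas evaluated at the stage position; h = 0.200000; intermediate values shown to 6 dp
step 0: s = -0.5000, t = 0.5000, ds/dtau = 0.1250, dt/dtau = -0.5000
step 1:
  k1: at (s, t) = (-0.500000, 0.500000), (ds/dtau, dt/dtau) = (0.125000, -0.500000); Gamma_sss = -1.209877, Gamma_sst = 0.000000, Gamma_stt = 0.000000, Gamma_tss = -0.691358, Gamma_tst = 0.000000, Gamma_ttt = 0.000000; k1 = (0.125000, -0.500000, 0.018904, 0.010802)
  k2: at (s, t) = (-0.487500, 0.450000), (ds/dtau, dt/dtau) = (0.126890, -0.498920); Gamma_sss = -1.215949, Gamma_sst = 0.000000, Gamma_stt = 0.000000, Gamma_tss = -0.712644, Gamma_tst = 0.000000, Gamma_ttt = 0.000000; k2 = (0.126890, -0.498920, 0.019578, 0.011474)
  k3: at (s, t) = (-0.487311, 0.450108), (ds/dtau, dt/dtau) = (0.126958, -0.498853); Gamma_sss = -1.216036, Gamma_sst = 0.000000, Gamma_stt = 0.000000, Gamma_tss = -0.712972, Gamma_tst = 0.000000, Gamma_ttt = 0.000000; k3 = (0.126958, -0.498853, 0.019600, 0.011492)
  k4: at (s, t) = (-0.474608, 0.400229), (ds/dtau, dt/dtau) = (0.128920, -0.497702); Gamma_sss = -1.221585, Gamma_sst = 0.000000, Gamma_stt = 0.000000, Gamma_tss = -0.735394, Gamma_tst = 0.000000, Gamma_ttt = 0.000000; k4 = (0.128920, -0.497702, 0.020303, 0.012223)
  Y <- Y + (h/6)(k1 + 2k2 + 2k3 + k4): s = -0.4746, t = 0.4002, ds/dtau = 0.1289, dt/dtau = -0.4977
step 2:
  k1: at (s, t) = (-0.474613, 0.400225), (ds/dtau, dt/dtau) = (0.128919, -0.497701); Gamma_sss = -1.221583, Gamma_sst = 0.000000, Gamma_stt = 0.000000, Gamma_tss = -0.735387, Gamma_tst = 0.000000, Gamma_ttt = 0.000000; k1 = (0.128919, -0.497701, 0.020303, 0.012222)
  k2: at (s, t) = (-0.461721, 0.350455), (ds/dtau, dt/dtau) = (0.130949, -0.496479); Gamma_sss = -1.226508, Gamma_sst = 0.000000, Gamma_stt = 0.000000, Gamma_tss = -0.758967, Gamma_tst = 0.000000, Gamma_ttt = 0.000000; k2 = (0.130949, -0.496479, 0.021032, 0.013015)
  k3: at (s, t) = (-0.461518, 0.350577), (ds/dtau, dt/dtau) = (0.131022, -0.496400); Gamma_sss = -1.226580, Gamma_sst = 0.000000, Gamma_stt = 0.000000, Gamma_tss = -0.759345, Gamma_tst = 0.000000, Gamma_ttt = 0.000000; k3 = (0.131022, -0.496400, 0.021056, 0.013036)
  k4: at (s, t) = (-0.448408, 0.300945), (ds/dtau, dt/dtau) = (0.133130, -0.495094); Gamma_sss = -1.230757, Gamma_sst = 0.000000, Gamma_stt = 0.000000, Gamma_tss = -0.784207, Gamma_tst = 0.000000, Gamma_ttt = 0.000000; k4 = (0.133130, -0.495094, 0.021813, 0.013899)
  Y <- Y + (h/6)(k1 + 2k2 + 2k3 + k4): s = -0.4484, t = 0.3009, ds/dtau = 0.1331, dt/dtau = -0.4951

Answer: s = -0.4484, t = 0.3009, ds/dtau = 0.1331, dt/dtau = -0.4951


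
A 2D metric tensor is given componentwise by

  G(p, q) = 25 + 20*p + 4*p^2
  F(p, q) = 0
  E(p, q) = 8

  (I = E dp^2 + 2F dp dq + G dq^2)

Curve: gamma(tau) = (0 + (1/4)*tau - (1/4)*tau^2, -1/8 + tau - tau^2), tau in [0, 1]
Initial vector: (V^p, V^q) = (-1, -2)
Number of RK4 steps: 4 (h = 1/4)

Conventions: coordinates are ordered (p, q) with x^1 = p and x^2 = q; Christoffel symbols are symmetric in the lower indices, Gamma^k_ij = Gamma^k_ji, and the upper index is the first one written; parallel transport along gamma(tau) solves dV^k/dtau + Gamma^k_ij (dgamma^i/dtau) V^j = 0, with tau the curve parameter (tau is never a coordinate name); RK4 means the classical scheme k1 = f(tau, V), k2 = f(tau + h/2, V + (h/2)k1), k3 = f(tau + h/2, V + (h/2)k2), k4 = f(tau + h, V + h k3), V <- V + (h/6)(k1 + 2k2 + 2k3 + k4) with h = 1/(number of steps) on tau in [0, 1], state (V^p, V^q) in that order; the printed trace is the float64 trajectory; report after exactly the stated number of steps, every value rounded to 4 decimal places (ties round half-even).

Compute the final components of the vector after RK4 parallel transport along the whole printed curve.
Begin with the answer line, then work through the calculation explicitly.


Answer: V^p = -1.0000, V^q = -2.0000

gamma'(tau) = (1/4 - (1/2)*tau, 1 - 2*tau); f(tau, V)^k = -Gamma^k_ij(gamma(tau)) gamma'^i(tau) V^j; h = 1/4; intermediate values shown to 6 dp
curve data and Christoffel symbols at the stage parameters:
  tau = 0.000000: gamma = (0.000000, -0.125000), gamma' = (0.250000, 1.000000); Gamma_ppp = 0.000000, Gamma_ppq = 0.000000, Gamma_pqq = -1.250000, Gamma_qpp = 0.000000, Gamma_qpq = 0.400000, Gamma_qqq = 0.000000
  tau = 0.125000: gamma = (0.027344, -0.015625), gamma' = (0.187500, 0.750000); Gamma_ppp = 0.000000, Gamma_ppq = 0.000000, Gamma_pqq = -1.263672, Gamma_qpp = 0.000000, Gamma_qpq = 0.395672, Gamma_qqq = 0.000000
  tau = 0.250000: gamma = (0.046875, 0.062500), gamma' = (0.125000, 0.500000); Gamma_ppp = 0.000000, Gamma_ppq = 0.000000, Gamma_pqq = -1.273438, Gamma_qpp = 0.000000, Gamma_qpq = 0.392638, Gamma_qqq = 0.000000
  tau = 0.375000: gamma = (0.058594, 0.109375), gamma' = (0.062500, 0.250000); Gamma_ppp = 0.000000, Gamma_ppq = 0.000000, Gamma_pqq = -1.279297, Gamma_qpp = 0.000000, Gamma_qpq = 0.390840, Gamma_qqq = 0.000000
  tau = 0.500000: gamma = (0.062500, 0.125000), gamma' = (0.000000, 0.000000); Gamma_ppp = 0.000000, Gamma_ppq = 0.000000, Gamma_pqq = -1.281250, Gamma_qpp = 0.000000, Gamma_qpq = 0.390244, Gamma_qqq = 0.000000
  tau = 0.625000: gamma = (0.058594, 0.109375), gamma' = (-0.062500, -0.250000); Gamma_ppp = 0.000000, Gamma_ppq = 0.000000, Gamma_pqq = -1.279297, Gamma_qpp = 0.000000, Gamma_qpq = 0.390840, Gamma_qqq = 0.000000
  tau = 0.750000: gamma = (0.046875, 0.062500), gamma' = (-0.125000, -0.500000); Gamma_ppp = 0.000000, Gamma_ppq = 0.000000, Gamma_pqq = -1.273438, Gamma_qpp = 0.000000, Gamma_qpq = 0.392638, Gamma_qqq = 0.000000
  tau = 0.875000: gamma = (0.027344, -0.015625), gamma' = (-0.187500, -0.750000); Gamma_ppp = 0.000000, Gamma_ppq = 0.000000, Gamma_pqq = -1.263672, Gamma_qpp = 0.000000, Gamma_qpq = 0.395672, Gamma_qqq = 0.000000
  tau = 1.000000: gamma = (0.000000, -0.125000), gamma' = (-0.250000, -1.000000); Gamma_ppp = 0.000000, Gamma_ppq = 0.000000, Gamma_pqq = -1.250000, Gamma_qpp = 0.000000, Gamma_qpq = 0.400000, Gamma_qqq = 0.000000
step 0: V^p = -1.0000, V^q = -2.0000
step 1: k1 = (-2.500000, 0.600000), k2 = (-1.824426, 0.532303), k3 = (-1.832446, 0.507871), k4 = (-1.192595, 0.378183); V <- V + (h/6)(k1 + 2k2 + 2k3 + k4): V^p = -1.4586, V^q = -1.8726
step 2: k1 = (-1.192295, 0.378255), k2 = (-0.583769, 0.201669), k3 = (-0.590828, 0.194776), k4 = (0.000000, 0.000000); V <- V + (h/6)(k1 + 2k2 + 2k3 + k4): V^p = -1.6062, V^q = -1.8238
step 3: k1 = (0.000000, 0.000000), k2 = (0.583284, -0.201488), k3 = (0.591339, -0.194979), k4 = (1.192261, -0.378199); V <- V + (h/6)(k1 + 2k2 + 2k3 + k4): V^p = -1.4586, V^q = -1.8726
step 4: k1 = (1.192295, -0.378255), k2 = (1.819538, -0.531048), k3 = (1.837640, -0.509198), k4 = (2.499825, -0.599661); V <- V + (h/6)(k1 + 2k2 + 2k3 + k4): V^p = -1.0000, V^q = -2.0000


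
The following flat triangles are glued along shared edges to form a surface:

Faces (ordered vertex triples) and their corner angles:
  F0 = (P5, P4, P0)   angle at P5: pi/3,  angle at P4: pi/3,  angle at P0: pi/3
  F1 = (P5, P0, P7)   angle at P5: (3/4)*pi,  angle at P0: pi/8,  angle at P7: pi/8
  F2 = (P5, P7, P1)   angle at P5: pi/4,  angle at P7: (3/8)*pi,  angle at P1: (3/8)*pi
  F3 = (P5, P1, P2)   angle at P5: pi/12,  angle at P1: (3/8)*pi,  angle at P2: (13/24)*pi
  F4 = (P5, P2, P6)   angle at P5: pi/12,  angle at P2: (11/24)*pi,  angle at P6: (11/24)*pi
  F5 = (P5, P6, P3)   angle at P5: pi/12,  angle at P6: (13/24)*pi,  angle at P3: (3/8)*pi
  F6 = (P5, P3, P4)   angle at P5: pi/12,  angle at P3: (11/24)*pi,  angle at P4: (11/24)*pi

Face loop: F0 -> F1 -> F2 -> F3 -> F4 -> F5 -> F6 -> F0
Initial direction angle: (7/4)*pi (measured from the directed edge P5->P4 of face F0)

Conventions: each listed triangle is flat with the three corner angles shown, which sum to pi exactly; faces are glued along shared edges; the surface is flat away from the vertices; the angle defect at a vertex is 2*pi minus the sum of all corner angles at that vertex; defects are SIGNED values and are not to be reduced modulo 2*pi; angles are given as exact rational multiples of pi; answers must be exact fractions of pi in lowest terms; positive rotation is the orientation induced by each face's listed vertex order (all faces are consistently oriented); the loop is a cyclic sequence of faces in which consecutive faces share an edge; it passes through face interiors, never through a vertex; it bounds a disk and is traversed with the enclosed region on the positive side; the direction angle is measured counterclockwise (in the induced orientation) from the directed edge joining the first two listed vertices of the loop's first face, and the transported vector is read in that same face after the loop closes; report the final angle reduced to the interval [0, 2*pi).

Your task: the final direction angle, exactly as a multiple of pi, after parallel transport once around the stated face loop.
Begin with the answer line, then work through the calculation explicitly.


Answer: final direction angle = pi/12

enclosed vertex P5: corner angles sum to (5/3)*pi, defect = 2*pi - (5/3)*pi = pi/3
adding the enclosed defects to the starting angle (mod 2*pi, induced orientation) gives the holonomy
final angle = (7/4)*pi + pi/3 = pi/12 (mod 2*pi)


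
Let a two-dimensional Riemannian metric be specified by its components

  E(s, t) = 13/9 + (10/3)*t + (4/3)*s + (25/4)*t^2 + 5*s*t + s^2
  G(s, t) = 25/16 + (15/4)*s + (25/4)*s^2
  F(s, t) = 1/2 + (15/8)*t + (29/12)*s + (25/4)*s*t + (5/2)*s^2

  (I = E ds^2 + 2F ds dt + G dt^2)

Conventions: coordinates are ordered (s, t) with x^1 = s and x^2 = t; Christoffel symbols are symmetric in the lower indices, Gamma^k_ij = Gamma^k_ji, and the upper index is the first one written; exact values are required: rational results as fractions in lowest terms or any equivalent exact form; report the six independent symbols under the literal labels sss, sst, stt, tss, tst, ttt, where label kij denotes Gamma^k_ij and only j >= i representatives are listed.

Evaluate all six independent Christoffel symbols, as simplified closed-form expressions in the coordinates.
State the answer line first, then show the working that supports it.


Answer: Gamma_sss = (144*s + 360*t + 96)/(1044*s^2 + 720*s*t + 732*s + 900*t^2 + 480*t + 289), Gamma_sst = (360*s + 900*t + 240)/(1044*s^2 + 720*s*t + 732*s + 900*t^2 + 480*t + 289), Gamma_stt = 0, Gamma_tss = (360*s + 108)/(1044*s^2 + 720*s*t + 732*s + 900*t^2 + 480*t + 289), Gamma_tst = (900*s + 270)/(1044*s^2 + 720*s*t + 732*s + 900*t^2 + 480*t + 289), Gamma_ttt = 0

E = 13/9 + (10/3)*t + (4/3)*s + (25/4)*t^2 + 5*s*t + s^2; F = 1/2 + (15/8)*t + (29/12)*s + (25/4)*s*t + (5/2)*s^2; G = 25/16 + (15/4)*s + (25/4)*s^2
Gamma^k_ij = (1/2) g^{kl} (d_i g_jl + d_j g_il - d_l g_ij), with g^inv = (1/(EG-F^2)) [[G, -F], [-F, E]]
first partials: E_s = 4/3 + 5*t + 2*s, E_t = 10/3 + (25/2)*t + 5*s, F_s = 29/12 + (25/4)*t + 5*s, F_t = 15/8 + (25/4)*s, G_s = 15/4 + (25/2)*s, G_t = 0
D = EG - F^2 = 289/144 + (10/3)*t + (61/12)*s + (25/4)*t^2 + 5*s*t + (29/4)*s^2
expanded: Gamma^s_ss = (G E_s - 2F F_s + F E_t)/(2D), Gamma^s_st = (G E_t - F G_s)/(2D), Gamma^s_tt = (2G F_t - G G_s - F G_t)/(2D), Gamma^t_ss = (2E F_s - E E_t - F E_s)/(2D), Gamma^t_st = (E G_s - F E_t)/(2D), Gamma^t_tt = (E G_t - 2F F_t + F G_s)/(2D); substitute and cancel common factors


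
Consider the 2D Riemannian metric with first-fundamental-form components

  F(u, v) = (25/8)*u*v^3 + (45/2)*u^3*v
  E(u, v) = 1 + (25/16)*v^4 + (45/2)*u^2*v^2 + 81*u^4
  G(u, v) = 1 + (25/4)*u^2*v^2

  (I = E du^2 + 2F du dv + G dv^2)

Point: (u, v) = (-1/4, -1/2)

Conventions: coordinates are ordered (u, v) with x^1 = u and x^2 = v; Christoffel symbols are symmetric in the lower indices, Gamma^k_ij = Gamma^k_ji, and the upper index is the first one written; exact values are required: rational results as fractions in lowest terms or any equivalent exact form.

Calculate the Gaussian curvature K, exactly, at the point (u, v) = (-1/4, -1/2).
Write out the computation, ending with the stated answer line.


E = 113/64, F = 35/128, G = 281/256, EG - F^2 = 477/256 at the point
E_u = -63/8, E_v = -35/16, F_u = -5/2, F_v = -15/16, G_u = -25/32, G_v = -25/64
E_vv = 15/2, F_uv = 105/16, G_uu = 25/8
K follows from Brioschi's formula, (det M1 - det M2)/(EG - F^2)^2.
M1 = [[-E_vv/2 + F_uv - G_uu/2, E_u/2, F_u - E_v/2], [F_v - G_u/2, E, F], [G_v/2, F, G]] = [[5/4, -63/16, -45/32], [-35/64, 113/64, 35/128], [-25/128, 35/128, 281/256]]; det M1 = -405/4096
M2 = [[0, E_v/2, G_u/2], [E_v/2, E, F], [G_u/2, F, G]] = [[0, -35/32, -25/64], [-35/32, 113/64, 35/128], [-25/64, 35/128, 281/256]]; det M2 = -5525/4096
det M1 - det M2 = 5/4; K = 5/4 / (477/256)^2 = 81920/227529

Answer: K = 81920/227529


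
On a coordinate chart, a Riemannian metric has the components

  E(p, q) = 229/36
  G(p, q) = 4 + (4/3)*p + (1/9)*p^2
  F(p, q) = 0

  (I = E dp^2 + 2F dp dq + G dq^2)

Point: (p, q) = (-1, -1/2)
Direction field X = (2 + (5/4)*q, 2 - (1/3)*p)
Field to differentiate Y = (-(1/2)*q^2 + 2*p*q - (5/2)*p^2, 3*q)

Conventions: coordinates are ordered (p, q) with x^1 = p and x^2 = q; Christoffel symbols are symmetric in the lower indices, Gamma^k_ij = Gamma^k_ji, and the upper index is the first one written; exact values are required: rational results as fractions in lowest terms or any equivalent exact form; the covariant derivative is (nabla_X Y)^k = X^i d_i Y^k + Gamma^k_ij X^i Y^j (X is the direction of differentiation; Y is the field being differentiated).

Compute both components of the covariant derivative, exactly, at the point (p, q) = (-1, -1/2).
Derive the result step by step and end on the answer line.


E = 229/36, F = 0, G = 25/9 at the point
E_p = 0, E_q = 0, F_p = 0, F_q = 0, G_p = 10/9, G_q = 0
EG - F^2 = 5725/324;  g^inv = (324/5725) * [[25/9, 0], [0, 229/36]]
first-kind symbols [ij,l] = (1/2)(d_i g_jl + d_j g_il - d_l g_ij): [pp,p] = E_p/2 = 0, [pp,q] = F_p - E_q/2 = 0, [pq,p] = E_q/2 = 0, [pq,q] = G_p/2 = 5/9, [qq,p] = F_q - G_p/2 = -5/9, [qq,q] = G_q/2 = 0
Gamma^p_ij = (G*[ij,p] - F*[ij,q])/(EG - F^2), Gamma^q_ij = (E*[ij,q] - F*[ij,p])/(EG - F^2)
Gamma_ppp = 0, Gamma_ppq = 0, Gamma_pqq = -20/229, Gamma_qpp = 0, Gamma_qpq = 1/5, Gamma_qqq = 0
X = (11/8, 7/3), Y = (-13/8, -3/2) at the point

Answer: (nabla_X Y)^p = 528/229, (nabla_X Y)^q = 1399/240


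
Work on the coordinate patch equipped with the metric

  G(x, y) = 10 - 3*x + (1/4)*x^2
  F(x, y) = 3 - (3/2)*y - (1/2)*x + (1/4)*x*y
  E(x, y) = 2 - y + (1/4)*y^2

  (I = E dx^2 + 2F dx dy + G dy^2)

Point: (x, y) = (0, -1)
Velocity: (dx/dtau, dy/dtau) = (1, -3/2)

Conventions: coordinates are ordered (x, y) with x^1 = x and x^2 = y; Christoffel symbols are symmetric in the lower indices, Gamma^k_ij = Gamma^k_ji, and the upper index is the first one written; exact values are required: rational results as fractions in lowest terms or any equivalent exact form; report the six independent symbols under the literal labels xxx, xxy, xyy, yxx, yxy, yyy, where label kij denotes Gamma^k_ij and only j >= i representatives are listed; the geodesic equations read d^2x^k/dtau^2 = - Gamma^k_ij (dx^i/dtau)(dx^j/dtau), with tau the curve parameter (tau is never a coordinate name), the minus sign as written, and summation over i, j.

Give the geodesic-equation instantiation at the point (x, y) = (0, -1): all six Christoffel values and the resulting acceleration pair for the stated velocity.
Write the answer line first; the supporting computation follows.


Answer: Gamma_xxx = 0, Gamma_xxy = -3/49, Gamma_xyy = 0, Gamma_yxx = 0, Gamma_yxy = -6/49, Gamma_yyy = 0; accelerations (d^2x/dtau^2, d^2y/dtau^2) = (-9/49, -18/49)

E = 13/4, F = 9/2, G = 10 at the point
E_x = 0, E_y = -3/2, F_x = -3/4, F_y = -3/2, G_x = -3, G_y = 0
EG - F^2 = 49/4;  g^inv = (4/49) * [[10, -9/2], [-9/2, 13/4]]
first-kind symbols [ij,l] = (1/2)(d_i g_jl + d_j g_il - d_l g_ij): [xx,x] = E_x/2 = 0, [xx,y] = F_x - E_y/2 = 0, [xy,x] = E_y/2 = -3/4, [xy,y] = G_x/2 = -3/2, [yy,x] = F_y - G_x/2 = 0, [yy,y] = G_y/2 = 0
Gamma^x_ij = (G*[ij,x] - F*[ij,y])/(EG - F^2), Gamma^y_ij = (E*[ij,y] - F*[ij,x])/(EG - F^2)
Gamma_xxx = 0, Gamma_xxy = -3/49, Gamma_xyy = 0, Gamma_yxx = 0, Gamma_yxy = -6/49, Gamma_yyy = 0
d^2x/dtau^2 = -(Gamma_xxx*(1)^2 + 2*Gamma_xxy*(1)*(-3/2) + Gamma_xyy*(-3/2)^2) = -9/49
d^2y/dtau^2 = -(Gamma_yxx*(1)^2 + 2*Gamma_yxy*(1)*(-3/2) + Gamma_yyy*(-3/2)^2) = -18/49


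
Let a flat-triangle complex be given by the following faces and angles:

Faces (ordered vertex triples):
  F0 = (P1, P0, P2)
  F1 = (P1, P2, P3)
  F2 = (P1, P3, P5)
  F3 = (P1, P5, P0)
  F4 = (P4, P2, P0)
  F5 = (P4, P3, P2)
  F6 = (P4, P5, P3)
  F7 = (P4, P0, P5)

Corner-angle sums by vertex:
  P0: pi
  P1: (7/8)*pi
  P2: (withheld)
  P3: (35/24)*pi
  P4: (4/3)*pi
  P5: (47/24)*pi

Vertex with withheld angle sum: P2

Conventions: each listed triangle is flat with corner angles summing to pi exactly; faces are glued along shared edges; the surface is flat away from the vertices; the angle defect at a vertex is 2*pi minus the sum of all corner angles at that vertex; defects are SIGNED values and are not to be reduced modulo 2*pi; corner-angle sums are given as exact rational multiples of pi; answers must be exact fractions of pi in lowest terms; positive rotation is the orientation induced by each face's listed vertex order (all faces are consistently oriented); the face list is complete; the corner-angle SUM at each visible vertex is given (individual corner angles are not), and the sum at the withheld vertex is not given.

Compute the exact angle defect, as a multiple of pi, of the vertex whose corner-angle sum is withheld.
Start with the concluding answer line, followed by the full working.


Answer: defect(P2) = (5/8)*pi

V = 6, E = 12, F = 8; chi = V - E + F = 2
Gauss-Bonnet: total defect = 2*pi*chi = 4*pi; visible defects sum to (27/8)*pi


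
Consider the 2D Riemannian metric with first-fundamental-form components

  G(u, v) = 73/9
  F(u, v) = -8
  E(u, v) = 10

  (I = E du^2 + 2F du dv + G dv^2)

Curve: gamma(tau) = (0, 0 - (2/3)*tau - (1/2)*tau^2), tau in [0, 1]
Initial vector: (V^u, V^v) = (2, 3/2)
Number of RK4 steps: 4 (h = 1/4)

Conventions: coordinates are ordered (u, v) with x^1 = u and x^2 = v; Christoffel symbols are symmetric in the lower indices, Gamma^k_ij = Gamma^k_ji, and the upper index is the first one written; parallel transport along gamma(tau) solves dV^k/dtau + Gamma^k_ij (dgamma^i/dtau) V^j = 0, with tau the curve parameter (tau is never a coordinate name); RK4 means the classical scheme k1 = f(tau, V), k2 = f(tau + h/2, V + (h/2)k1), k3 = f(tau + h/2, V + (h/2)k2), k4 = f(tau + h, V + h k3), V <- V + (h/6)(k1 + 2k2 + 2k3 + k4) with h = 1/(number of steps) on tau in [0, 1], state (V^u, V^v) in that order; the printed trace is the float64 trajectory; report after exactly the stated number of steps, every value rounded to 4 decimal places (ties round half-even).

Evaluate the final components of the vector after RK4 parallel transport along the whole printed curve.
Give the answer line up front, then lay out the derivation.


Answer: V^u = 2.0000, V^v = 1.5000

gamma'(tau) = (0, -2/3 - tau); f(tau, V)^k = -Gamma^k_ij(gamma(tau)) gamma'^i(tau) V^j; h = 1/4; intermediate values shown to 6 dp
curve data and Christoffel symbols at the stage parameters:
  tau = 0.000000: gamma = (0.000000, 0.000000), gamma' = (0.000000, -0.666667); Gamma_uuu = 0.000000, Gamma_uuv = 0.000000, Gamma_uvv = 0.000000, Gamma_vuu = 0.000000, Gamma_vuv = 0.000000, Gamma_vvv = 0.000000
  tau = 0.125000: gamma = (0.000000, -0.091146), gamma' = (0.000000, -0.791667); Gamma_uuu = 0.000000, Gamma_uuv = 0.000000, Gamma_uvv = 0.000000, Gamma_vuu = 0.000000, Gamma_vuv = 0.000000, Gamma_vvv = 0.000000
  tau = 0.250000: gamma = (0.000000, -0.197917), gamma' = (0.000000, -0.916667); Gamma_uuu = 0.000000, Gamma_uuv = 0.000000, Gamma_uvv = 0.000000, Gamma_vuu = 0.000000, Gamma_vuv = 0.000000, Gamma_vvv = 0.000000
  tau = 0.375000: gamma = (0.000000, -0.320312), gamma' = (0.000000, -1.041667); Gamma_uuu = 0.000000, Gamma_uuv = 0.000000, Gamma_uvv = 0.000000, Gamma_vuu = 0.000000, Gamma_vuv = 0.000000, Gamma_vvv = 0.000000
  tau = 0.500000: gamma = (0.000000, -0.458333), gamma' = (0.000000, -1.166667); Gamma_uuu = 0.000000, Gamma_uuv = 0.000000, Gamma_uvv = 0.000000, Gamma_vuu = 0.000000, Gamma_vuv = 0.000000, Gamma_vvv = 0.000000
  tau = 0.625000: gamma = (0.000000, -0.611979), gamma' = (0.000000, -1.291667); Gamma_uuu = 0.000000, Gamma_uuv = 0.000000, Gamma_uvv = 0.000000, Gamma_vuu = 0.000000, Gamma_vuv = 0.000000, Gamma_vvv = 0.000000
  tau = 0.750000: gamma = (0.000000, -0.781250), gamma' = (0.000000, -1.416667); Gamma_uuu = 0.000000, Gamma_uuv = 0.000000, Gamma_uvv = 0.000000, Gamma_vuu = 0.000000, Gamma_vuv = 0.000000, Gamma_vvv = 0.000000
  tau = 0.875000: gamma = (0.000000, -0.966146), gamma' = (0.000000, -1.541667); Gamma_uuu = 0.000000, Gamma_uuv = 0.000000, Gamma_uvv = 0.000000, Gamma_vuu = 0.000000, Gamma_vuv = 0.000000, Gamma_vvv = 0.000000
  tau = 1.000000: gamma = (0.000000, -1.166667), gamma' = (0.000000, -1.666667); Gamma_uuu = 0.000000, Gamma_uuv = 0.000000, Gamma_uvv = 0.000000, Gamma_vuu = 0.000000, Gamma_vuv = 0.000000, Gamma_vvv = 0.000000
step 0: V^u = 2.0000, V^v = 1.5000
step 1: k1 = (0.000000, 0.000000), k2 = (0.000000, 0.000000), k3 = (0.000000, 0.000000), k4 = (0.000000, 0.000000); V <- V + (h/6)(k1 + 2k2 + 2k3 + k4): V^u = 2.0000, V^v = 1.5000
step 2: k1 = (0.000000, 0.000000), k2 = (0.000000, 0.000000), k3 = (0.000000, 0.000000), k4 = (0.000000, 0.000000); V <- V + (h/6)(k1 + 2k2 + 2k3 + k4): V^u = 2.0000, V^v = 1.5000
step 3: k1 = (0.000000, 0.000000), k2 = (0.000000, 0.000000), k3 = (0.000000, 0.000000), k4 = (0.000000, 0.000000); V <- V + (h/6)(k1 + 2k2 + 2k3 + k4): V^u = 2.0000, V^v = 1.5000
step 4: k1 = (0.000000, 0.000000), k2 = (0.000000, 0.000000), k3 = (0.000000, 0.000000), k4 = (0.000000, 0.000000); V <- V + (h/6)(k1 + 2k2 + 2k3 + k4): V^u = 2.0000, V^v = 1.5000


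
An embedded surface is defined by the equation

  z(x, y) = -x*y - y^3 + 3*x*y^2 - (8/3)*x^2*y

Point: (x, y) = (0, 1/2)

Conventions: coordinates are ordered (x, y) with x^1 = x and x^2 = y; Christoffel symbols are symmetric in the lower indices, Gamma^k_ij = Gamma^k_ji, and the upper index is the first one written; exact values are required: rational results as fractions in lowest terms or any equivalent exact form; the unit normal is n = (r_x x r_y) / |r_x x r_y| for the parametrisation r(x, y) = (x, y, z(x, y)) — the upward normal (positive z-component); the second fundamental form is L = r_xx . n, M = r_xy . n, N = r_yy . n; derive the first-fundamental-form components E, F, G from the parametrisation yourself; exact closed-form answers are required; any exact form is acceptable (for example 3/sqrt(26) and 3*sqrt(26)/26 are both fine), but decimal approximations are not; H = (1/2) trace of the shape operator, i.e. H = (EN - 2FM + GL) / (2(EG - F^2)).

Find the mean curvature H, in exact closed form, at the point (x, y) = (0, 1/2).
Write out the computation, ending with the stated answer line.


z_x = 1/4, z_y = -3/4, z_xx = -8/3, z_xy = 2, z_yy = -3
E = 17/16, F = -3/16, G = 25/16; answer radicand W^2 = 13/8
unnormalised second-form numerators: l = -8/3, m = 2, n = -3; L = l/sqrt(13/8), and similarly M = m/sqrt(W^2), N = n/sqrt(W^2)
H = (E*n - 2*F*m + G*l) / (2*(EG - F^2)*sqrt(W^2)); E*n - 2*F*m + G*l = -317/48, EG - F^2 = 13/8, so H = (-317/156)/sqrt(13/8)

Answer: H = -317*sqrt(26)/1014


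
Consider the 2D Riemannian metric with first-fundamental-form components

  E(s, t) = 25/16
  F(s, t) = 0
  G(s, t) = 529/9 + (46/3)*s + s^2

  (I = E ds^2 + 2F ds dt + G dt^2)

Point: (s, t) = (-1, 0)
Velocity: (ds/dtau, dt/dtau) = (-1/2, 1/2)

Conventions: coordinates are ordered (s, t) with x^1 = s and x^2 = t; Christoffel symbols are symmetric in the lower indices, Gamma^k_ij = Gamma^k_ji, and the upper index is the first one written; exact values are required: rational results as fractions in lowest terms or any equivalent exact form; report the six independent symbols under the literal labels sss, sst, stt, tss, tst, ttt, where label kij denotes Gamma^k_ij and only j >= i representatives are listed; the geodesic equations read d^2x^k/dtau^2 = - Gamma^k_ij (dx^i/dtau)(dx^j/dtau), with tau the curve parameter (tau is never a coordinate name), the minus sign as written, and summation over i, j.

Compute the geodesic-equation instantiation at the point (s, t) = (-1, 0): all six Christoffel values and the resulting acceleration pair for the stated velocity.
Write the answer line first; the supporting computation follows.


Answer: Gamma_sss = 0, Gamma_sst = 0, Gamma_stt = -64/15, Gamma_tss = 0, Gamma_tst = 3/20, Gamma_ttt = 0; accelerations (d^2s/dtau^2, d^2t/dtau^2) = (16/15, 3/40)

E = 25/16, F = 0, G = 400/9 at the point
E_s = 0, E_t = 0, F_s = 0, F_t = 0, G_s = 40/3, G_t = 0
EG - F^2 = 625/9;  g^inv = (9/625) * [[400/9, 0], [0, 25/16]]
first-kind symbols [ij,l] = (1/2)(d_i g_jl + d_j g_il - d_l g_ij): [ss,s] = E_s/2 = 0, [ss,t] = F_s - E_t/2 = 0, [st,s] = E_t/2 = 0, [st,t] = G_s/2 = 20/3, [tt,s] = F_t - G_s/2 = -20/3, [tt,t] = G_t/2 = 0
Gamma^s_ij = (G*[ij,s] - F*[ij,t])/(EG - F^2), Gamma^t_ij = (E*[ij,t] - F*[ij,s])/(EG - F^2)
Gamma_sss = 0, Gamma_sst = 0, Gamma_stt = -64/15, Gamma_tss = 0, Gamma_tst = 3/20, Gamma_ttt = 0
d^2s/dtau^2 = -(Gamma_sss*(-1/2)^2 + 2*Gamma_sst*(-1/2)*(1/2) + Gamma_stt*(1/2)^2) = 16/15
d^2t/dtau^2 = -(Gamma_tss*(-1/2)^2 + 2*Gamma_tst*(-1/2)*(1/2) + Gamma_ttt*(1/2)^2) = 3/40


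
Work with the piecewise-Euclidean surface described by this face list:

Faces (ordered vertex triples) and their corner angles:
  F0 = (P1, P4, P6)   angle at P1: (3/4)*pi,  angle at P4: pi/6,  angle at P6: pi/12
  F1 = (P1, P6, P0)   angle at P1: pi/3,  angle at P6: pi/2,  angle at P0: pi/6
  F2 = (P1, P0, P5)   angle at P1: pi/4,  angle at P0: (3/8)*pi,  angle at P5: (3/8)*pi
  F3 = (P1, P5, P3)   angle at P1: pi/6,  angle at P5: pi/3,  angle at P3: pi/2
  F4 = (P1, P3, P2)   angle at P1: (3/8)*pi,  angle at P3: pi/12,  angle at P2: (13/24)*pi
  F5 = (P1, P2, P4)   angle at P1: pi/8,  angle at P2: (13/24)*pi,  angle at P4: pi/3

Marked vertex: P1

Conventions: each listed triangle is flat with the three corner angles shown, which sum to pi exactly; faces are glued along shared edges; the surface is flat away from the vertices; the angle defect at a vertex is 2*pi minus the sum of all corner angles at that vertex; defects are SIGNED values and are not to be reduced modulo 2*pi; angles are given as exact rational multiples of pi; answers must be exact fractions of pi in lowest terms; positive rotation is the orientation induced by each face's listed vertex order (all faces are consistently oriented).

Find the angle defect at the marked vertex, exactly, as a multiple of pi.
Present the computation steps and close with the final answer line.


Sum of corner angles at P1: 2*pi
defect = 2*pi - 2*pi

Answer: defect(P1) = 0


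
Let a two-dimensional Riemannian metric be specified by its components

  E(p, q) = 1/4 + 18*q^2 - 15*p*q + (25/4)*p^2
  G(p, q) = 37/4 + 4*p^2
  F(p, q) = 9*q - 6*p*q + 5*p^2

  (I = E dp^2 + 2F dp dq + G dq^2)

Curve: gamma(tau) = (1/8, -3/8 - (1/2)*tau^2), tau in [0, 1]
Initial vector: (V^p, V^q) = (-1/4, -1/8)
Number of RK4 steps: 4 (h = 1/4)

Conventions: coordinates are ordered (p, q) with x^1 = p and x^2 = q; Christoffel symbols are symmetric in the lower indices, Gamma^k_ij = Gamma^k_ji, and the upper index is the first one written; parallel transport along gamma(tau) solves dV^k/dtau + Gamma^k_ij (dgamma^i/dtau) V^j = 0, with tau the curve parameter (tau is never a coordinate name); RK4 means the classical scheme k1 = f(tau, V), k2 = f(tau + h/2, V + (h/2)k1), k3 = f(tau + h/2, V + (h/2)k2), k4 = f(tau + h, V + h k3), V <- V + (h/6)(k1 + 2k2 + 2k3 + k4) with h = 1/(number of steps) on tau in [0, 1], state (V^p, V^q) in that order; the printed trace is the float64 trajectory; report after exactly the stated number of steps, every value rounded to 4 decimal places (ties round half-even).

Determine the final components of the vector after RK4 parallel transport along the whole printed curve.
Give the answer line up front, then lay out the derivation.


Answer: V^p = -0.1292, V^q = -0.0677

gamma'(tau) = (0, -tau); f(tau, V)^k = -Gamma^k_ij(gamma(tau)) gamma'^i(tau) V^j; h = 1/4; intermediate values shown to 6 dp
curve data and Christoffel symbols at the stage parameters:
  tau = 0.000000: gamma = (0.125000, -0.375000), gamma' = (0.000000, 0.000000); Gamma_ppp = 2.769742, Gamma_ppq = -2.888352, Gamma_pqq = 2.974483, Gamma_qpp = 2.098255, Gamma_qpq = -0.881631, Gamma_qqq = 0.963213
  tau = 0.125000: gamma = (0.125000, -0.382812), gamma' = (0.000000, -0.125000); Gamma_ppp = 2.761977, Gamma_ppq = -2.854420, Gamma_pqq = 2.886920, Gamma_qpp = 2.134991, Gamma_qpq = -0.890399, Gamma_qqq = 0.954839
  tau = 0.250000: gamma = (0.125000, -0.406250), gamma' = (0.000000, -0.250000); Gamma_ppp = 2.739192, Gamma_ppq = -2.756249, Gamma_pqq = 2.645564, Gamma_qpp = 2.244733, Gamma_qpq = -0.915158, Gamma_qqq = 0.929942
  tau = 0.375000: gamma = (0.125000, -0.445312), gamma' = (0.000000, -0.375000); Gamma_ppp = 2.703061, Gamma_ppq = -2.604281, Gamma_pqq = 2.303998, Gamma_qpp = 2.426245, Gamma_qpq = -0.951863, Gamma_qqq = 0.889610
  tau = 0.500000: gamma = (0.125000, -0.500000), gamma' = (0.000000, -0.500000); Gamma_ppp = 2.656536, Gamma_ppq = -2.414043, Gamma_pqq = 1.924734, Gamma_qpp = 2.677924, Gamma_qpq = -0.995364, Gamma_qqq = 0.836420
  tau = 0.625000: gamma = (0.125000, -0.570312), gamma' = (0.000000, -0.625000); Gamma_ppp = 2.603452, Gamma_ppq = -2.202974, Gamma_pqq = 1.558514, Gamma_qpp = 2.998234, Gamma_qpq = -1.040865, Gamma_qqq = 0.774354
  tau = 0.750000: gamma = (0.125000, -0.656250), gamma' = (0.000000, -0.750000); Gamma_ppp = 2.547735, Gamma_ppq = -1.986958, Gamma_pqq = 1.235521, Gamma_qpp = 3.385993, Gamma_qpq = -1.084809, Gamma_qqq = 0.707937
  tau = 0.875000: gamma = (0.125000, -0.757812), gamma' = (0.000000, -0.875000); Gamma_ppp = 2.492665, Gamma_ppq = -1.778034, Gamma_pqq = 0.967229, Gamma_qpp = 3.840460, Gamma_qpq = -1.125077, Gamma_qqq = 0.641235
  tau = 1.000000: gamma = (0.125000, -0.875000), gamma' = (0.000000, -1.000000); Gamma_ppp = 2.440529, Gamma_ppq = -1.583807, Gamma_pqq = 0.752847, Gamma_qpp = 4.361278, Gamma_qpq = -1.160738, Gamma_qqq = 0.577267
step 0: V^p = -0.2500, V^q = -0.1250
step 1: k1 = (0.000000, 0.000000), k2 = (0.044092, 0.012906), k3 = (0.042708, 0.012485), k4 = (0.084299, 0.026420); V <- V + (h/6)(k1 + 2k2 + 2k3 + k4): V^p = -0.2393, V^q = -0.1218
step 2: k1 = (0.084315, 0.026426), k2 = (0.120997, 0.042114), k3 = (0.118214, 0.041131), k4 = (0.145809, 0.057734); V <- V + (h/6)(k1 + 2k2 + 2k3 + k4): V^p = -0.2097, V^q = -0.1113
step 3: k1 = (0.146001, 0.057816), k2 = (0.162230, 0.074179), k3 = (0.161429, 0.073849), k4 = (0.166341, 0.088491); V <- V + (h/6)(k1 + 2k2 + 2k3 + k4): V^p = -0.1697, V^q = -0.0929
step 4: k1 = (0.166866, 0.088777), k2 = (0.162398, 0.100669), k3 = (0.164525, 0.102053), k4 = (0.152963, 0.110383); V <- V + (h/6)(k1 + 2k2 + 2k3 + k4): V^p = -0.1292, V^q = -0.0677
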